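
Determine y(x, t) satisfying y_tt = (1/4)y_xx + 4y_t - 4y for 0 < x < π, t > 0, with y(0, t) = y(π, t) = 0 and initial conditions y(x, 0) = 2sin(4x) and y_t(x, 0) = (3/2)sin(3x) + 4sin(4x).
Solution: Substitute y = exp(2t)u.
Then y_t = exp(2t)(u_t + 2u), y_tt = exp(2t)(u_tt + 4u_t + 4u), y_xx = exp(2t)u_xx; substituting and dividing by exp(2t), the lower-order terms cancel: u_tt = (1/4)u_xx (standard wave equation).
Data for u: u(x,0) = y(x,0) = 2sin(4x); u_t(x,0) = y_t(x,0) - 2y(x,0) = (3/2)sin(3x). The boundary conditions carry over: u(0,t) = u(π,t) = 0.
Separating variables: u = Σ [A_n cos(ω_n t) + B_n sin(ω_n t)] sin(nx), ω_n = n/2. From ICs (B_n = velocity coefficient / ω_n): A_4=2, B_3=1.
So u(x,t) = sin(3t/2)sin(3x) + 2sin(4x)cos(2t), and y(x,t) = exp(2t)u(x,t).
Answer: y(x, t) = exp(2t)sin(3t/2)sin(3x) + 2exp(2t)sin(4x)cos(2t)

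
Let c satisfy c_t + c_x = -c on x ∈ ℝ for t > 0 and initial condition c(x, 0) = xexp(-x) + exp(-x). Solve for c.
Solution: Substitute c = exp(-x)u.
Then c_x = exp(-x)(u_x - u), c_t = exp(-x)u_t; substituting and dividing by exp(-x), the lower-order terms cancel: u_t + u_x = 0 (standard advection equation).
Data for u: u(x,0) = exp(x)c(x,0) = x + 1.
By characteristics (dx/dt = 1), u(x,t) = f(x - t) with f = u(·, 0).
So u(x,t) = -t + x + 1, and c(x,t) = exp(-x)u(x,t).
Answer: c(x, t) = -texp(-x) + xexp(-x) + exp(-x)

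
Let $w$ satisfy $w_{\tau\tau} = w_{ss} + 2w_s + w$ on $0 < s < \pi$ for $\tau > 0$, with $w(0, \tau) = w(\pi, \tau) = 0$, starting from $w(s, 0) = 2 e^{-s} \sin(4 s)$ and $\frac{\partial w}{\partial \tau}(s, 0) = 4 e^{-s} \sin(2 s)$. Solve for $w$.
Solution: Substitute $w = e^{-s}u$.
Then $w_s = e^{-s}(u_s - u)$, $w_{ss} = e^{-s}(u_{ss} - 2u_s + u)$, $w_{\tau\tau} = e^{-s}u_{\tau\tau}$; substituting and dividing by $e^{-s}$, the lower-order terms cancel: $u_{\tau\tau} = u_{ss}$ (standard wave equation).
Data for $u$: $u(s,0) = e^{s}w(s,0) = 2 \sin(4 s)$; $u_{\tau}(s,0) = e^{s}w_{\tau}(s,0) = 4 \sin(2 s)$. The boundary conditions carry over: $u(0,\tau) = u(\pi,\tau) = 0$.
Separating variables: $u = \sum [A_n \cos(\omega_n \tau) + B_n \sin(\omega_n \tau)] \sin(ns)$, $\omega_n = n$. From ICs ($B_n$ = velocity coefficient / $\omega_n$): $A_4=2, B_2=2$.
So $u(s,\tau) = 2 \sin(2 s) \sin(2 \tau) + 2 \sin(4 s) \cos(4 \tau)$, and $w(s,\tau) = e^{-s}u(s,\tau)$.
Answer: $w(s, \tau) = 2 e^{-s} \sin(2 \tau) \sin(2 s) + 2 e^{-s} \sin(4 s) \cos(4 \tau)$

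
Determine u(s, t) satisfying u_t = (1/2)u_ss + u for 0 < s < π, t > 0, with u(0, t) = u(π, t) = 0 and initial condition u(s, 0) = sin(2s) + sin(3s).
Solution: Substitute u = exp(t)w.
Then u_t = exp(t)(w_t + w), u_ss = exp(t)w_ss; substituting and dividing by exp(t), the lower-order terms cancel: w_t = (1/2)w_ss (standard heat equation).
Data for w: w(s,0) = u(s,0) = sin(2s) + sin(3s). The boundary conditions carry over: w(0,t) = w(π,t) = 0.
Separating variables: w = Σ c_n exp(-n²t/2) sin(ns). From w(s,0) = sin(2s) + sin(3s): c_2=1, c_3=1.
So w(s,t) = exp(-2t)sin(2s) + exp(-9t/2)sin(3s), and u(s,t) = exp(t)w(s,t).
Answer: u(s, t) = exp(-t)sin(2s) + exp(-7t/2)sin(3s)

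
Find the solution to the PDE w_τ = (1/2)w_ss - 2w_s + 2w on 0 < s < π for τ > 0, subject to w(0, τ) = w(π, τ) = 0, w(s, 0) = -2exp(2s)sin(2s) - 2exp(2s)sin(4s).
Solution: Substitute w = exp(2s)u.
Then w_s = exp(2s)(u_s + 2u), w_ss = exp(2s)(u_ss + 4u_s + 4u), w_τ = exp(2s)u_τ; substituting and dividing by exp(2s), the lower-order terms cancel: u_τ = (1/2)u_ss (standard heat equation).
Data for u: u(s,0) = exp(-2s)w(s,0) = -2sin(2s) - 2sin(4s). The boundary conditions carry over: u(0,τ) = u(π,τ) = 0.
Separating variables: u = Σ c_n exp(-n²τ/2) sin(ns). From u(s,0) = -2sin(2s) - 2sin(4s): c_2=-2, c_4=-2.
So u(s,τ) = -2exp(-2τ)sin(2s) - 2exp(-8τ)sin(4s), and w(s,τ) = exp(2s)u(s,τ).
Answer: w(s, τ) = -2exp(2s)exp(-2τ)sin(2s) - 2exp(2s)exp(-8τ)sin(4s)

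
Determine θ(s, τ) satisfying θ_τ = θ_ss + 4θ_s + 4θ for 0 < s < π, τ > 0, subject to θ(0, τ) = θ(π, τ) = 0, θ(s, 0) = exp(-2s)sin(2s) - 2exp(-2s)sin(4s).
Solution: Substitute θ = exp(-2s)u.
Then θ_s = exp(-2s)(u_s - 2u), θ_ss = exp(-2s)(u_ss - 4u_s + 4u), θ_τ = exp(-2s)u_τ; substituting and dividing by exp(-2s), the lower-order terms cancel: u_τ = u_ss (standard heat equation).
Data for u: u(s,0) = exp(2s)θ(s,0) = sin(2s) - 2sin(4s). The boundary conditions carry over: u(0,τ) = u(π,τ) = 0.
Separating variables: u = Σ c_n exp(-n²τ) sin(ns). From u(s,0) = sin(2s) - 2sin(4s): c_2=1, c_4=-2.
So u(s,τ) = exp(-4τ)sin(2s) - 2exp(-16τ)sin(4s), and θ(s,τ) = exp(-2s)u(s,τ).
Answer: θ(s, τ) = exp(-2s)exp(-4τ)sin(2s) - 2exp(-2s)exp(-16τ)sin(4s)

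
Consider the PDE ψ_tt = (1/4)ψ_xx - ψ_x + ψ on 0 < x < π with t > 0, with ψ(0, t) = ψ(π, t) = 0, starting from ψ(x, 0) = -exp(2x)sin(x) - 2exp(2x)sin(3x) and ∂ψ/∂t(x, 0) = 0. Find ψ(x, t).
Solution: Substitute ψ = exp(2x)u.
Then ψ_x = exp(2x)(u_x + 2u), ψ_xx = exp(2x)(u_xx + 4u_x + 4u), ψ_tt = exp(2x)u_tt; substituting and dividing by exp(2x), the lower-order terms cancel: u_tt = (1/4)u_xx (standard wave equation).
Data for u: u(x,0) = exp(-2x)ψ(x,0) = -sin(x) - 2sin(3x); u_t(x,0) = exp(-2x)ψ_t(x,0) = 0. The boundary conditions carry over: u(0,t) = u(π,t) = 0.
Separating variables: u = Σ [A_n cos(ω_n t) + B_n sin(ω_n t)] sin(nx), ω_n = n/2. From ICs: A_1=-1, A_3=-2.
So u(x,t) = -sin(x)cos(t/2) - 2sin(3x)cos(3t/2), and ψ(x,t) = exp(2x)u(x,t).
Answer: ψ(x, t) = -exp(2x)sin(x)cos(t/2) - 2exp(2x)sin(3x)cos(3t/2)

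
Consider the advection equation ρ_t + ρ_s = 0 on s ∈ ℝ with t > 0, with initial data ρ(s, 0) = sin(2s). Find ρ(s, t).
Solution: By method of characteristics (waves move right with speed 1):
Along characteristics s - t = const, ρ is constant, so ρ(s,t) = f(s - t) with f = ρ(·, 0).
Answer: ρ(s, t) = sin(2s - 2t)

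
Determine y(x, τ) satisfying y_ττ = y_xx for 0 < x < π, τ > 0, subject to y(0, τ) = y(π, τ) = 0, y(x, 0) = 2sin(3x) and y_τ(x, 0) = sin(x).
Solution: Using separation of variables y = X(x)T(τ):
Eigenfunctions: sin(nx), n = 1, 2, 3, ...
General solution: y(x, τ) = Σ [A_n cos(n τ) + B_n sin(n τ)] sin(nx)
From y(x,0) = 2sin(3x): A_3=2. From y_τ(x,0) = sin(x), using y_τ(x,0) = Σ ω_n B_n sin(nx) with ω_n = n: B_1 = 1/1 = 1.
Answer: y(x, τ) = sin(x)sin(τ) + 2sin(3x)cos(3τ)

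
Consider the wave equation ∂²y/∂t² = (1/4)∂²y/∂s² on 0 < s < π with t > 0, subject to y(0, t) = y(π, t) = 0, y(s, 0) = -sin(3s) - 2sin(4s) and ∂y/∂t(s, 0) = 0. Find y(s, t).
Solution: Using separation of variables y = X(s)T(t):
Eigenfunctions: sin(ns), n = 1, 2, 3, ...
General solution: y(s, t) = Σ [A_n cos(n t/2) + B_n sin(n t/2)] sin(ns)
From y(s,0) = -sin(3s) - 2sin(4s): A_3=-1, A_4=-2. From y_t(s,0) = 0: all B_n = 0.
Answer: y(s, t) = -sin(3s)cos(3t/2) - 2sin(4s)cos(2t)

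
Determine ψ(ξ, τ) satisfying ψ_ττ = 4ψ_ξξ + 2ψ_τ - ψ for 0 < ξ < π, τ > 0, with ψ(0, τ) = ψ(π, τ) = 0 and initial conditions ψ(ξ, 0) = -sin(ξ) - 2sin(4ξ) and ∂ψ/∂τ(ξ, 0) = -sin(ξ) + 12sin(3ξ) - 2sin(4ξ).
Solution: Substitute ψ = exp(τ)u.
Then ψ_τ = exp(τ)(u_τ + u), ψ_ττ = exp(τ)(u_ττ + 2u_τ + u), ψ_ξξ = exp(τ)u_ξξ; substituting and dividing by exp(τ), the lower-order terms cancel: u_ττ = 4u_ξξ (standard wave equation).
Data for u: u(ξ,0) = ψ(ξ,0) = -sin(ξ) - 2sin(4ξ); u_τ(ξ,0) = ψ_τ(ξ,0) - ψ(ξ,0) = 12sin(3ξ). The boundary conditions carry over: u(0,τ) = u(π,τ) = 0.
Separating variables: u = Σ [A_n cos(ω_n τ) + B_n sin(ω_n τ)] sin(nξ), ω_n = 2n. From ICs (B_n = velocity coefficient / ω_n): A_1=-1, A_4=-2, B_3=2.
So u(ξ,τ) = -sin(ξ)cos(2τ) + 2sin(3ξ)sin(6τ) - 2sin(4ξ)cos(8τ), and ψ(ξ,τ) = exp(τ)u(ξ,τ).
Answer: ψ(ξ, τ) = -exp(τ)sin(ξ)cos(2τ) + 2exp(τ)sin(3ξ)sin(6τ) - 2exp(τ)sin(4ξ)cos(8τ)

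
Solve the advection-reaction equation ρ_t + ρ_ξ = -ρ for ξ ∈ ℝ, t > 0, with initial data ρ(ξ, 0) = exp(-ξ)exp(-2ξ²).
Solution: Substitute ρ = exp(-ξ)u.
Then ρ_ξ = exp(-ξ)(u_ξ - u), ρ_t = exp(-ξ)u_t; substituting and dividing by exp(-ξ), the lower-order terms cancel: u_t + u_ξ = 0 (standard advection equation).
Data for u: u(ξ,0) = exp(ξ)ρ(ξ,0) = exp(-2ξ²).
By characteristics (dξ/dt = 1), u(ξ,t) = f(ξ - t) with f = u(·, 0).
So u(ξ,t) = exp(-2(-t + ξ)²), and ρ(ξ,t) = exp(-ξ)u(ξ,t).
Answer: ρ(ξ, t) = exp(-ξ)exp(-2(-t + ξ)²)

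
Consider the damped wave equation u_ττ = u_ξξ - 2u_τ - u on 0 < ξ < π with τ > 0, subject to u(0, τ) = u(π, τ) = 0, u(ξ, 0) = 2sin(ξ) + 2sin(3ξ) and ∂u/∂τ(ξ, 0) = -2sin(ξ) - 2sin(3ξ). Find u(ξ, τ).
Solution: Substitute u = exp(-τ)w, i.e. w = exp(τ)u.
By the product rule, u_τ = exp(-τ)(w_τ - w), u_ττ = exp(-τ)(w_ττ - 2w_τ + w), u_ξξ = exp(-τ)w_ξξ.
Substituting into the PDE and dividing by exp(-τ): w_ττ - 2w_τ + w = w_ξξ - 2(w_τ - w) - w.
The lower-order terms cancel, leaving the standard wave equation w_ττ = w_ξξ.
Initial data for w: w(ξ,0) = u(ξ,0) = 2sin(ξ) + 2sin(3ξ); w_τ(ξ,0) = u_τ(ξ,0) + u(ξ,0) = 0. The boundary conditions carry over: w(0,τ) = w(π,τ) = 0.
Solve for w:
  Using separation of variables w = X(ξ)T(τ):
  Eigenfunctions: sin(nξ), n = 1, 2, 3, ...
  General solution: w(ξ, τ) = Σ [A_n cos(n τ) + B_n sin(n τ)] sin(nξ)
  From w(ξ,0) = 2sin(ξ) + 2sin(3ξ): A_1=2, A_3=2. From w_τ(ξ,0) = 0: all B_n = 0.
Hence w(ξ,τ) = 2sin(ξ)cos(τ) + 2sin(3ξ)cos(3τ).
Transform back: u(ξ,τ) = exp(-τ)w(ξ,τ).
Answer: u(ξ, τ) = 2exp(-τ)sin(ξ)cos(τ) + 2exp(-τ)sin(3ξ)cos(3τ)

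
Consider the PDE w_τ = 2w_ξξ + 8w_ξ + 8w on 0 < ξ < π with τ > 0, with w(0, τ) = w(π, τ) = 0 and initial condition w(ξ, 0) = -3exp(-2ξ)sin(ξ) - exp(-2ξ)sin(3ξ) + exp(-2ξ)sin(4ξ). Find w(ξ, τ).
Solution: Substitute w = exp(-2ξ)u.
Then w_ξ = exp(-2ξ)(u_ξ - 2u), w_ξξ = exp(-2ξ)(u_ξξ - 4u_ξ + 4u), w_τ = exp(-2ξ)u_τ; substituting and dividing by exp(-2ξ), the lower-order terms cancel: u_τ = 2u_ξξ (standard heat equation).
Data for u: u(ξ,0) = exp(2ξ)w(ξ,0) = -3sin(ξ) - sin(3ξ) + sin(4ξ). The boundary conditions carry over: u(0,τ) = u(π,τ) = 0.
Separating variables: u = Σ c_n exp(-2n²τ) sin(nξ). From u(ξ,0) = -3sin(ξ) - sin(3ξ) + sin(4ξ): c_1=-3, c_3=-1, c_4=1.
So u(ξ,τ) = -3exp(-2τ)sin(ξ) - exp(-18τ)sin(3ξ) + exp(-32τ)sin(4ξ), and w(ξ,τ) = exp(-2ξ)u(ξ,τ).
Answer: w(ξ, τ) = -3exp(-2ξ)exp(-2τ)sin(ξ) - exp(-2ξ)exp(-18τ)sin(3ξ) + exp(-2ξ)exp(-32τ)sin(4ξ)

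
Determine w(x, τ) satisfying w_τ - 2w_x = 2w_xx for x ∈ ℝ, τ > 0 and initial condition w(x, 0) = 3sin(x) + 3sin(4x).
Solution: Change to a moving frame: let η = x + 2τ, σ = τ and write w(x,τ) = u(η,σ).
By the chain rule w_τ = u_σ + 2u_η, w_x = u_η, w_xx = u_ηη.
Then w_τ - 2w_x = u_σ: the advection term cancels and the PDE becomes the heat equation u_σ = 2u_ηη on η ∈ ℝ.
Initial data: u(η,0) = w(η,0) = 3sin(η) + 3sin(4η).
On η ∈ ℝ each mode satisfies (sin(nη))″ = -n² sin(nη), so exp(-2n²σ) sin(nη) solves the heat equation; by superposition u(η,σ) = Σ c_n exp(-2n²σ) sin(nη).
Reading off the coefficients: c_1=3, c_4=3, so u(η,σ) = 3exp(-2σ)sin(η) + 3exp(-32σ)sin(4η).
Substituting back η = x + 2τ, σ = τ: w(x,τ) = u(x + 2τ, τ).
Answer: w(x, τ) = 3exp(-2τ)sin(x + 2τ) + 3exp(-32τ)sin(4x + 8τ)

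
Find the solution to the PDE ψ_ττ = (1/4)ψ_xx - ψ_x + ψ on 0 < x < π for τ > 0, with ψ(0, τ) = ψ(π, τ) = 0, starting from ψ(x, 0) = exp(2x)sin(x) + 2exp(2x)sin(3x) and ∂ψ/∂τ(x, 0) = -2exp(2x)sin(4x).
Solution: Substitute ψ = exp(2x)u.
Then ψ_x = exp(2x)(u_x + 2u), ψ_xx = exp(2x)(u_xx + 4u_x + 4u), ψ_ττ = exp(2x)u_ττ; substituting and dividing by exp(2x), the lower-order terms cancel: u_ττ = (1/4)u_xx (standard wave equation).
Data for u: u(x,0) = exp(-2x)ψ(x,0) = sin(x) + 2sin(3x); u_τ(x,0) = exp(-2x)ψ_τ(x,0) = -2sin(4x). The boundary conditions carry over: u(0,τ) = u(π,τ) = 0.
Separating variables: u = Σ [A_n cos(ω_n τ) + B_n sin(ω_n τ)] sin(nx), ω_n = n/2. From ICs (B_n = velocity coefficient / ω_n): A_1=1, A_3=2, B_4=-1.
So u(x,τ) = sin(x)cos(τ/2) + 2sin(3x)cos(3τ/2) - sin(4x)sin(2τ), and ψ(x,τ) = exp(2x)u(x,τ).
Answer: ψ(x, τ) = exp(2x)sin(x)cos(τ/2) + 2exp(2x)sin(3x)cos(3τ/2) - exp(2x)sin(4x)sin(2τ)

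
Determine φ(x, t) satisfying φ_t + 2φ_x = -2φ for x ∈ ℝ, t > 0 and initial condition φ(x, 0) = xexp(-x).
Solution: Substitute φ = exp(-x)u.
Then φ_x = exp(-x)(u_x - u), φ_t = exp(-x)u_t; substituting and dividing by exp(-x), the lower-order terms cancel: u_t + 2u_x = 0 (standard advection equation).
Data for u: u(x,0) = exp(x)φ(x,0) = x.
By characteristics (dx/dt = 2), u(x,t) = f(x - 2t) with f = u(·, 0).
So u(x,t) = -2t + x, and φ(x,t) = exp(-x)u(x,t).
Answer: φ(x, t) = -2texp(-x) + xexp(-x)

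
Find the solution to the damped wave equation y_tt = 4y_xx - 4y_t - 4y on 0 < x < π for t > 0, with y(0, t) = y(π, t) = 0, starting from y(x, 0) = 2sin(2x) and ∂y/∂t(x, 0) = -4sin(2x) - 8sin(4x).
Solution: Substitute y = exp(-2t)u, i.e. u = exp(2t)y.
By the product rule, y_t = exp(-2t)(u_t - 2u), y_tt = exp(-2t)(u_tt - 4u_t + 4u), y_xx = exp(-2t)u_xx.
Substituting into the PDE and dividing by exp(-2t): u_tt - 4u_t + 4u = 4u_xx - 4(u_t - 2u) - 4u.
The lower-order terms cancel, leaving the standard wave equation u_tt = 4u_xx.
Initial data for u: u(x,0) = y(x,0) = 2sin(2x); u_t(x,0) = y_t(x,0) + 2y(x,0) = -8sin(4x). The boundary conditions carry over: u(0,t) = u(π,t) = 0.
Solve for u:
  Using separation of variables u = X(x)T(t):
  Eigenfunctions: sin(nx), n = 1, 2, 3, ...
  General solution: u(x, t) = Σ [A_n cos(2n t) + B_n sin(2n t)] sin(nx)
  From u(x,0) = 2sin(2x): A_2=2. From u_t(x,0) = -8sin(4x), using u_t(x,0) = Σ ω_n B_n sin(nx) with ω_n = 2n: B_4 = (-8)/8 = -1.
Hence u(x,t) = -sin(8t)sin(4x) + 2sin(2x)cos(4t).
Transform back: y(x,t) = exp(-2t)u(x,t).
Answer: y(x, t) = -exp(-2t)sin(8t)sin(4x) + 2exp(-2t)sin(2x)cos(4t)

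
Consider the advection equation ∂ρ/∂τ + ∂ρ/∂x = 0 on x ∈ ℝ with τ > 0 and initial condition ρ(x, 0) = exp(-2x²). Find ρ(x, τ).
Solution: By method of characteristics (waves move right with speed 1):
Along characteristics x - τ = const, ρ is constant, so ρ(x,τ) = f(x - τ) with f = ρ(·, 0).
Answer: ρ(x, τ) = exp(-2(x - τ)²)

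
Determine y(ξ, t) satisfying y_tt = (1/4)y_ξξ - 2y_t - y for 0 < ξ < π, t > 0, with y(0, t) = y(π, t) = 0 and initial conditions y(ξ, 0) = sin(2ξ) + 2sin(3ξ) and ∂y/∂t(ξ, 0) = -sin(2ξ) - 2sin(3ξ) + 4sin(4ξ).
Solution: Substitute y = exp(-t)u, i.e. u = exp(t)y.
By the product rule, y_t = exp(-t)(u_t - u), y_tt = exp(-t)(u_tt - 2u_t + u), y_ξξ = exp(-t)u_ξξ.
Substituting into the PDE and dividing by exp(-t): u_tt - 2u_t + u = (1/4)u_ξξ - 2(u_t - u) - u.
The lower-order terms cancel, leaving the standard wave equation u_tt = (1/4)u_ξξ.
Initial data for u: u(ξ,0) = y(ξ,0) = sin(2ξ) + 2sin(3ξ); u_t(ξ,0) = y_t(ξ,0) + y(ξ,0) = 4sin(4ξ). The boundary conditions carry over: u(0,t) = u(π,t) = 0.
Solve for u:
  Using separation of variables u = X(ξ)T(t):
  Eigenfunctions: sin(nξ), n = 1, 2, 3, ...
  General solution: u(ξ, t) = Σ [A_n cos(n t/2) + B_n sin(n t/2)] sin(nξ)
  From u(ξ,0) = sin(2ξ) + 2sin(3ξ): A_2=1, A_3=2. From u_t(ξ,0) = 4sin(4ξ), using u_t(ξ,0) = Σ ω_n B_n sin(nξ) with ω_n = n/2: B_4 = 4/2 = 2.
Hence u(ξ,t) = 2sin(2t)sin(4ξ) + sin(2ξ)cos(t) + 2sin(3ξ)cos(3t/2).
Transform back: y(ξ,t) = exp(-t)u(ξ,t).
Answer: y(ξ, t) = 2exp(-t)sin(2t)sin(4ξ) + exp(-t)sin(2ξ)cos(t) + 2exp(-t)sin(3ξ)cos(3t/2)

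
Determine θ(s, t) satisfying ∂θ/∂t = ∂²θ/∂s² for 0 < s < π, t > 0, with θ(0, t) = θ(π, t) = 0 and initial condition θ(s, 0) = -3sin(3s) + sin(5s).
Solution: Separating variables: θ = Σ c_n exp(-n²t) sin(ns). From θ(s,0) = -3sin(3s) + sin(5s): c_3=-3, c_5=1.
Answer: θ(s, t) = -3exp(-9t)sin(3s) + exp(-25t)sin(5s)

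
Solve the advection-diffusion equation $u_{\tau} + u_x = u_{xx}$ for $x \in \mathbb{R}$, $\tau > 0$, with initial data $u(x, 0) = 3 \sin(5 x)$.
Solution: Change to a moving frame: let $\eta = x - \tau$, $\sigma = \tau$ and write $u(x,\tau) = w(\eta,\sigma)$.
By the chain rule $u_{\tau} = w_{\sigma} - w_{\eta}$, $u_x = w_{\eta}$, $u_{xx} = w_{\eta\eta}$.
Then $u_{\tau} + u_x = w_{\sigma}$: the advection term cancels and the PDE becomes the heat equation $w_{\sigma} = w_{\eta\eta}$ on $\eta \in \mathbb{R}$.
Initial data: $w(\eta,0) = u(\eta,0) = 3 \sin(5 \eta)$.
On $\eta \in \mathbb{R}$ each mode satisfies $(\sin(n\eta))'' = -n^2 \sin(n\eta)$, so $e^{-n^2\sigma} \sin(n\eta)$ solves the heat equation; by superposition $w(\eta,\sigma) = \sum c_n e^{-n^2\sigma} \sin(n\eta)$.
Reading off the coefficients: $c_5=3$, so $w(\eta,\sigma) = 3 e^{-25 \sigma} \sin(5 \eta)$.
Substituting back $\eta = x - \tau$, $\sigma = \tau$: $u(x,\tau) = w(x - \tau, \tau)$.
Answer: $u(x, \tau) = -3 e^{-25 \tau} \sin(5 \tau - 5 x)$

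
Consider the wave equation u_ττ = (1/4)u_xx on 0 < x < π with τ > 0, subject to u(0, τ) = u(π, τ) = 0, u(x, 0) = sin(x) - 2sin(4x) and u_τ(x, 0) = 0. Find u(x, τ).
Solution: Separating variables: u = Σ [A_n cos(ω_n τ) + B_n sin(ω_n τ)] sin(nx), ω_n = n/2. From ICs: A_1=1, A_4=-2.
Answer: u(x, τ) = sin(x)cos(τ/2) - 2sin(4x)cos(2τ)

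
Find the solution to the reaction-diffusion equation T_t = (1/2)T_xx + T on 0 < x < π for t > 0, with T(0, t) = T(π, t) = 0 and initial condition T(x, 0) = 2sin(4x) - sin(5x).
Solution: Substitute T = exp(t)u, i.e. u = exp(-t)T.
By the product rule, T_t = exp(t)(u_t + u), T_xx = exp(t)u_xx.
Substituting into the PDE and dividing by exp(t): u_t + u = (1/2)u_xx + u.
The lower-order terms cancel, leaving the standard heat equation u_t = (1/2)u_xx.
Initial data for u: u(x,0) = T(x,0) = 2sin(4x) - sin(5x). The boundary conditions carry over: u(0,t) = u(π,t) = 0.
Solve for u:
  Using separation of variables u = X(x)G(t):
  Eigenfunctions: sin(nx), n = 1, 2, 3, ...
  General solution: u(x, t) = Σ c_n sin(nx) exp(-n² t/2)
  Matching u(x,0) = 2sin(4x) - sin(5x) term by term: c_4=2, c_5=-1.
Hence u(x,t) = 2exp(-8t)sin(4x) - exp(-25t/2)sin(5x).
Transform back: T(x,t) = exp(t)u(x,t).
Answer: T(x, t) = 2exp(-7t)sin(4x) - exp(-23t/2)sin(5x)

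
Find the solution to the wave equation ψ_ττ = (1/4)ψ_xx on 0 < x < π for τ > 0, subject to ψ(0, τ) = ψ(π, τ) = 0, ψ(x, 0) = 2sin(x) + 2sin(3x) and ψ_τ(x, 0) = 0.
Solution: Using separation of variables ψ = X(x)T(τ):
Eigenfunctions: sin(nx), n = 1, 2, 3, ...
General solution: ψ(x, τ) = Σ [A_n cos(n τ/2) + B_n sin(n τ/2)] sin(nx)
From ψ(x,0) = 2sin(x) + 2sin(3x): A_1=2, A_3=2. From ψ_τ(x,0) = 0: all B_n = 0.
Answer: ψ(x, τ) = 2sin(x)cos(τ/2) + 2sin(3x)cos(3τ/2)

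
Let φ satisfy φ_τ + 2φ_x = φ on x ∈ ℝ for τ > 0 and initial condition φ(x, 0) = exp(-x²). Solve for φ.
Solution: Substitute φ = exp(τ)u.
Then φ_τ = exp(τ)(u_τ + u), φ_x = exp(τ)u_x; substituting and dividing by exp(τ), the lower-order terms cancel: u_τ + 2u_x = 0 (standard advection equation).
Data for u: u(x,0) = φ(x,0) = exp(-x²).
By characteristics (dx/dτ = 2), u(x,τ) = f(x - 2τ) with f = u(·, 0).
So u(x,τ) = exp(-(x - 2τ)²), and φ(x,τ) = exp(τ)u(x,τ).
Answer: φ(x, τ) = exp(τ)exp(-(x - 2τ)²)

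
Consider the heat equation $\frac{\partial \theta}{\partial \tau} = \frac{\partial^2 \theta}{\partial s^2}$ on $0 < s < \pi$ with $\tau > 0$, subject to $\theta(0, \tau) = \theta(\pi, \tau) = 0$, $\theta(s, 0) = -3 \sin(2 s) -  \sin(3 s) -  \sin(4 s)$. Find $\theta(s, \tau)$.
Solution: Separating variables: $\theta = \sum c_n e^{-n^2\tau} \sin(ns)$. From $\theta(s,0) = -3 \sin(2 s) - \sin(3 s) - \sin(4 s)$: $c_2=-3, c_3=-1, c_4=-1$.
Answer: $\theta(s, \tau) = -3 e^{-4 \tau} \sin(2 s) -  e^{-9 \tau} \sin(3 s) -  e^{-16 \tau} \sin(4 s)$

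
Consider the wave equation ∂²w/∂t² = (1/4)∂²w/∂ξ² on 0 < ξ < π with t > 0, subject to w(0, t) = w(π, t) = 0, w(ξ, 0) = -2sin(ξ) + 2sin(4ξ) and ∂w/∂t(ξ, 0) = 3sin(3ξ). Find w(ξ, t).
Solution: Using separation of variables w = X(ξ)T(t):
Eigenfunctions: sin(nξ), n = 1, 2, 3, ...
General solution: w(ξ, t) = Σ [A_n cos(n t/2) + B_n sin(n t/2)] sin(nξ)
From w(ξ,0) = -2sin(ξ) + 2sin(4ξ): A_1=-2, A_4=2. From w_t(ξ,0) = 3sin(3ξ), using w_t(ξ,0) = Σ ω_n B_n sin(nξ) with ω_n = n/2: B_3 = 3/(3/2) = 2.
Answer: w(ξ, t) = 2sin(3t/2)sin(3ξ) - 2sin(ξ)cos(t/2) + 2sin(4ξ)cos(2t)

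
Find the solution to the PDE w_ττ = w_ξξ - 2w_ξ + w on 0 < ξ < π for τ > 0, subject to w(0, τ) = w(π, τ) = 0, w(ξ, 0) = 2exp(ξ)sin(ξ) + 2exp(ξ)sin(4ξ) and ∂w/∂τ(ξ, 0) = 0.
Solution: Substitute w = exp(ξ)u.
Then w_ξ = exp(ξ)(u_ξ + u), w_ξξ = exp(ξ)(u_ξξ + 2u_ξ + u), w_ττ = exp(ξ)u_ττ; substituting and dividing by exp(ξ), the lower-order terms cancel: u_ττ = u_ξξ (standard wave equation).
Data for u: u(ξ,0) = exp(-ξ)w(ξ,0) = 2sin(ξ) + 2sin(4ξ); u_τ(ξ,0) = exp(-ξ)w_τ(ξ,0) = 0. The boundary conditions carry over: u(0,τ) = u(π,τ) = 0.
Separating variables: u = Σ [A_n cos(ω_n τ) + B_n sin(ω_n τ)] sin(nξ), ω_n = n. From ICs: A_1=2, A_4=2.
So u(ξ,τ) = 2sin(ξ)cos(τ) + 2sin(4ξ)cos(4τ), and w(ξ,τ) = exp(ξ)u(ξ,τ).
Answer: w(ξ, τ) = 2exp(ξ)sin(ξ)cos(τ) + 2exp(ξ)sin(4ξ)cos(4τ)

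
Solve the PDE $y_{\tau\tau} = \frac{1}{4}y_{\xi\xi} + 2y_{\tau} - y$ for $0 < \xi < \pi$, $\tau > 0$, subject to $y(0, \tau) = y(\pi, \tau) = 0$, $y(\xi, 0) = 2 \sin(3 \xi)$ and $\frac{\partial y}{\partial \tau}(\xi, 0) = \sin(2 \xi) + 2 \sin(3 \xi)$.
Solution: Substitute $y = e^{\tau}u$, i.e. $u = e^{-\tau}y$.
By the product rule, $y_{\tau} = e^{\tau}(u_{\tau} + u)$, $y_{\tau\tau} = e^{\tau}(u_{\tau\tau} + 2u_{\tau} + u)$, $y_{\xi\xi} = e^{\tau}u_{\xi\xi}$.
Substituting into the PDE and dividing by $e^{\tau}$: $u_{\tau\tau} + 2u_{\tau} + u = \frac{1}{4}u_{\xi\xi} + 2(u_{\tau} + u) - u$.
The lower-order terms cancel, leaving the standard wave equation $u_{\tau\tau} = \frac{1}{4}u_{\xi\xi}$.
Initial data for $u$: $u(\xi,0) = y(\xi,0) = 2 \sin(3 \xi)$; $u_{\tau}(\xi,0) = y_{\tau}(\xi,0) - y(\xi,0) = \sin(2 \xi)$. The boundary conditions carry over: $u(0,\tau) = u(\pi,\tau) = 0$.
Solve for $u$:
  Using separation of variables $u = X(\xi)T(\tau)$:
  Eigenfunctions: $\sin(n\xi)$, $n = 1, 2, 3, \ldots$
  General solution: $u(\xi, \tau) = \sum [A_n \cos(n \tau/2) + B_n \sin(n \tau/2)] \sin(n\xi)$
  From $u(\xi,0) = 2 \sin(3 \xi)$: $A_3=2$. From $u_{\tau}(\xi,0) = \sin(2 \xi)$, using $u_{\tau}(\xi,0) = \sum \omega_n B_n \sin(n\xi)$ with $\omega_n = n/2$: $B_2 = 1/1 = 1$.
Hence $u(\xi,\tau) = \sin(2 \xi) \sin(\tau) + 2 \sin(3 \xi) \cos(3 \tau/2)$.
Transform back: $y(\xi,\tau) = e^{\tau}u(\xi,\tau)$.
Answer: $y(\xi, \tau) = e^{\tau} \sin(\tau) \sin(2 \xi) + 2 e^{\tau} \sin(3 \xi) \cos(3 \tau/2)$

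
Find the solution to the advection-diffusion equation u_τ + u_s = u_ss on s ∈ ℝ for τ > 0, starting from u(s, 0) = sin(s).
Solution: Change to a moving frame: let η = s - τ, σ = τ and write u(s,τ) = w(η,σ).
By the chain rule u_τ = w_σ - w_η, u_s = w_η, u_ss = w_ηη.
Then u_τ + u_s = w_σ: the advection term cancels and the PDE becomes the heat equation w_σ = w_ηη on η ∈ ℝ.
Initial data: w(η,0) = u(η,0) = sin(η).
On η ∈ ℝ each mode satisfies (sin(nη))″ = -n² sin(nη), so exp(-n²σ) sin(nη) solves the heat equation; by superposition w(η,σ) = Σ c_n exp(-n²σ) sin(nη).
Reading off the coefficients: c_1=1, so w(η,σ) = exp(-σ)sin(η).
Substituting back η = s - τ, σ = τ: u(s,τ) = w(s - τ, τ).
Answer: u(s, τ) = exp(-τ)sin(s - τ)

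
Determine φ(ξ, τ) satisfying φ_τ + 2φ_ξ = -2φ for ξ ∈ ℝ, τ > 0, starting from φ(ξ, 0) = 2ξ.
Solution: Substitute φ = exp(-2τ)u, i.e. u = exp(2τ)φ.
By the product rule, φ_τ = exp(-2τ)(u_τ - 2u), φ_ξ = exp(-2τ)u_ξ.
Substituting into the PDE and dividing by exp(-2τ): u_τ - 2u + 2u_ξ = -2u.
The lower-order terms cancel, leaving the standard advection equation u_τ + 2u_ξ = 0.
Initial data for u: u(ξ,0) = φ(ξ,0) = 2ξ.
Solve for u:
  By method of characteristics (waves move right with speed 2):
  Along characteristics ξ - 2τ = const, u is constant, so u(ξ,τ) = f(ξ - 2τ) with f = u(·, 0).
Hence u(ξ,τ) = 2ξ - 4τ.
Transform back: φ(ξ,τ) = exp(-2τ)u(ξ,τ).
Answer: φ(ξ, τ) = 2ξexp(-2τ) - 4τexp(-2τ)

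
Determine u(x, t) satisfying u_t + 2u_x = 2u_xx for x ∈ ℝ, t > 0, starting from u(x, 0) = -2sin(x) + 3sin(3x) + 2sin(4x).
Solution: Moving frame: η = x - 2t, σ = t, u = w(η,σ), so u_t = w_σ - 2w_η and u_xx = w_ηη.
Hence u_t + 2u_x = w_σ and the PDE becomes the heat equation w_σ = 2w_ηη on η ∈ ℝ.
Initial data: w(η,0) = u(η,0) = -2sin(η) + 3sin(3η) + 2sin(4η). Each mode sin(nη) decays as exp(-2n²σ) on ℝ, so w(η,σ) = Σ c_n exp(-2n²σ) sin(nη) with c_1=-2, c_3=3, c_4=2: w(η,σ) = -2exp(-2σ)sin(η) + 3exp(-18σ)sin(3η) + 2exp(-32σ)sin(4η).
Substituting back: u(x,t) = w(x - 2t, t).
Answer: u(x, t) = 2exp(-2t)sin(2t - x) - 3exp(-18t)sin(6t - 3x) - 2exp(-32t)sin(8t - 4x)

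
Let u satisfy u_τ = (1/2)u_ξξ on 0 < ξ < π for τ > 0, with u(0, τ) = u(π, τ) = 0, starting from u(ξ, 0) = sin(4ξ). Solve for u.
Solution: Using separation of variables u = X(ξ)T(τ):
Eigenfunctions: sin(nξ), n = 1, 2, 3, ...
General solution: u(ξ, τ) = Σ c_n sin(nξ) exp(-n² τ/2)
Matching u(ξ,0) = sin(4ξ) term by term: c_4=1.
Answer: u(ξ, τ) = exp(-8τ)sin(4ξ)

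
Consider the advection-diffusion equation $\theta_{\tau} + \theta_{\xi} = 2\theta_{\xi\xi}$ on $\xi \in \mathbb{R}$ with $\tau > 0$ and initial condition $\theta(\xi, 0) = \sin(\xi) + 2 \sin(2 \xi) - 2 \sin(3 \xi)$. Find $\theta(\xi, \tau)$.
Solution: Moving frame: $\eta = \xi - \tau$, $\sigma = \tau$, $\theta = u(\eta,\sigma)$, so $\theta_{\tau} = u_{\sigma} - u_{\eta}$ and $\theta_{\xi\xi} = u_{\eta\eta}$.
Hence $\theta_{\tau} + \theta_{\xi} = u_{\sigma}$ and the PDE becomes the heat equation $u_{\sigma} = 2u_{\eta\eta}$ on $\eta \in \mathbb{R}$.
Initial data: $u(\eta,0) = \theta(\eta,0) = \sin(\eta) + 2 \sin(2 \eta) - 2 \sin(3 \eta)$. Each mode $\sin(n\eta)$ decays as $e^{-2n^2\sigma}$ on $\mathbb{R}$, so $u(\eta,\sigma) = \sum c_n e^{-2n^2\sigma} \sin(n\eta)$ with $c_1=1, c_2=2, c_3=-2$: $u(\eta,\sigma) = e^{-2 \sigma} \sin(\eta) + 2 e^{-8 \sigma} \sin(2 \eta) - 2 e^{-18 \sigma} \sin(3 \eta)$.
Substituting back: $\theta(\xi,\tau) = u(\xi - \tau, \tau)$.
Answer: $\theta(\xi, \tau) = - e^{-2 \tau} \sin(\tau - \xi) - 2 e^{-8 \tau} \sin(2 \tau - 2 \xi) + 2 e^{-18 \tau} \sin(3 \tau - 3 \xi)$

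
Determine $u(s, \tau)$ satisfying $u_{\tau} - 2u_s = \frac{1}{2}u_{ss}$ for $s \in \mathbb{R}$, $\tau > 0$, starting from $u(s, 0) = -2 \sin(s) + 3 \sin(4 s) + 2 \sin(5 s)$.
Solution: Change to a moving frame: let $\eta = s + 2\tau$, $\sigma = \tau$ and write $u(s,\tau) = w(\eta,\sigma)$.
By the chain rule $u_{\tau} = w_{\sigma} + 2w_{\eta}$, $u_s = w_{\eta}$, $u_{ss} = w_{\eta\eta}$.
Then $u_{\tau} - 2u_s = w_{\sigma}$: the advection term cancels and the PDE becomes the heat equation $w_{\sigma} = \frac{1}{2}w_{\eta\eta}$ on $\eta \in \mathbb{R}$.
Initial data: $w(\eta,0) = u(\eta,0) = -2 \sin(\eta) + 3 \sin(4 \eta) + 2 \sin(5 \eta)$.
On $\eta \in \mathbb{R}$ each mode satisfies $(\sin(n\eta))'' = -n^2 \sin(n\eta)$, so $e^{-n^2\sigma/2} \sin(n\eta)$ solves the heat equation; by superposition $w(\eta,\sigma) = \sum c_n e^{-n^2\sigma/2} \sin(n\eta)$.
Reading off the coefficients: $c_1=-2, c_4=3, c_5=2$, so $w(\eta,\sigma) = 3 e^{-8 \sigma} \sin(4 \eta) - 2 e^{-\sigma/2} \sin(\eta) + 2 e^{-25 \sigma/2} \sin(5 \eta)$.
Substituting back $\eta = s + 2\tau$, $\sigma = \tau$: $u(s,\tau) = w(s + 2\tau, \tau)$.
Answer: $u(s, \tau) = 3 e^{-8 \tau} \sin(8 \tau + 4 s) - 2 e^{-\tau/2} \sin(2 \tau + s) + 2 e^{-25 \tau/2} \sin(10 \tau + 5 s)$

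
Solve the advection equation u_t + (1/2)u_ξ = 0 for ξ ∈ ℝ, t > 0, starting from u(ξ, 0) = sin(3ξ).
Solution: By method of characteristics (waves move right with speed 1/2):
Along characteristics ξ - (1/2)t = const, u is constant, so u(ξ,t) = f(ξ - (1/2)t) with f = u(·, 0).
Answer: u(ξ, t) = -sin(3t/2 - 3ξ)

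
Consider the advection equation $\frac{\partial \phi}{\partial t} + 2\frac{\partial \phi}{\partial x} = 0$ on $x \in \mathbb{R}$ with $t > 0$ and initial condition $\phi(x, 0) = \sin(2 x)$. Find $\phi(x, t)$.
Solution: By method of characteristics (waves move right with speed 2):
Along characteristics $x - 2t =$ const, $\phi$ is constant, so $\phi(x,t) = f(x - 2t)$ with $f = \phi( \cdot , 0)$.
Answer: $\phi(x, t) = - \sin(4 t - 2 x)$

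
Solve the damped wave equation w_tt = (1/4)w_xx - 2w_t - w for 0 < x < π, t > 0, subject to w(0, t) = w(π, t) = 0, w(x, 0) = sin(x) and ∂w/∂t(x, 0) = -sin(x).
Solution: Substitute w = exp(-t)u, i.e. u = exp(t)w.
By the product rule, w_t = exp(-t)(u_t - u), w_tt = exp(-t)(u_tt - 2u_t + u), w_xx = exp(-t)u_xx.
Substituting into the PDE and dividing by exp(-t): u_tt - 2u_t + u = (1/4)u_xx - 2(u_t - u) - u.
The lower-order terms cancel, leaving the standard wave equation u_tt = (1/4)u_xx.
Initial data for u: u(x,0) = w(x,0) = sin(x); u_t(x,0) = w_t(x,0) + w(x,0) = 0. The boundary conditions carry over: u(0,t) = u(π,t) = 0.
Solve for u:
  Using separation of variables u = X(x)T(t):
  Eigenfunctions: sin(nx), n = 1, 2, 3, ...
  General solution: u(x, t) = Σ [A_n cos(n t/2) + B_n sin(n t/2)] sin(nx)
  From u(x,0) = sin(x): A_1=1. From u_t(x,0) = 0: all B_n = 0.
Hence u(x,t) = sin(x)cos(t/2).
Transform back: w(x,t) = exp(-t)u(x,t).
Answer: w(x, t) = exp(-t)sin(x)cos(t/2)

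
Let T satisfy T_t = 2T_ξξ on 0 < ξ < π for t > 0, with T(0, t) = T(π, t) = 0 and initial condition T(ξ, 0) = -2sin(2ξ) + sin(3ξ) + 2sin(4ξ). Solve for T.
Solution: Separating variables: T = Σ c_n exp(-2n²t) sin(nξ). From T(ξ,0) = -2sin(2ξ) + sin(3ξ) + 2sin(4ξ): c_2=-2, c_3=1, c_4=2.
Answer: T(ξ, t) = -2exp(-8t)sin(2ξ) + exp(-18t)sin(3ξ) + 2exp(-32t)sin(4ξ)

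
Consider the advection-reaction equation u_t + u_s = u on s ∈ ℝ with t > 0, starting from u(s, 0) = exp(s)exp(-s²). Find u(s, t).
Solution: Substitute u = exp(s)w.
Then u_s = exp(s)(w_s + w), u_t = exp(s)w_t; substituting and dividing by exp(s), the lower-order terms cancel: w_t + w_s = 0 (standard advection equation).
Data for w: w(s,0) = exp(-s)u(s,0) = exp(-s²).
By characteristics (ds/dt = 1), w(s,t) = f(s - t) with f = w(·, 0).
So w(s,t) = exp(-(s - t)²), and u(s,t) = exp(s)w(s,t).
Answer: u(s, t) = exp(s)exp(-(s - t)²)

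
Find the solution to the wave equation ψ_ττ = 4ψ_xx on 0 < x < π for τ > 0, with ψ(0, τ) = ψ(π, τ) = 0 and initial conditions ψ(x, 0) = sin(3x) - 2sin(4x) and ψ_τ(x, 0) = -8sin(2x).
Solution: Separating variables: ψ = Σ [A_n cos(ω_n τ) + B_n sin(ω_n τ)] sin(nx), ω_n = 2n. From ICs (B_n = velocity coefficient / ω_n): A_3=1, A_4=-2, B_2=-2.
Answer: ψ(x, τ) = -2sin(2x)sin(4τ) + sin(3x)cos(6τ) - 2sin(4x)cos(8τ)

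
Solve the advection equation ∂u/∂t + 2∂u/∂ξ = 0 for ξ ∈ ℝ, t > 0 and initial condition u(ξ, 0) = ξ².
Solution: By method of characteristics (waves move right with speed 2):
Along characteristics ξ - 2t = const, u is constant, so u(ξ,t) = f(ξ - 2t) with f = u(·, 0).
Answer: u(ξ, t) = 4t² - 4tξ + ξ²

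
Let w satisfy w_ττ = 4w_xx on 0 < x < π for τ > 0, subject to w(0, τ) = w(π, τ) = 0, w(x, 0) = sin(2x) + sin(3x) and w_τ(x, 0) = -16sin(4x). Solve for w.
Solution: Separating variables: w = Σ [A_n cos(ω_n τ) + B_n sin(ω_n τ)] sin(nx), ω_n = 2n. From ICs (B_n = velocity coefficient / ω_n): A_2=1, A_3=1, B_4=-2.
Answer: w(x, τ) = sin(2x)cos(4τ) + sin(3x)cos(6τ) - 2sin(4x)sin(8τ)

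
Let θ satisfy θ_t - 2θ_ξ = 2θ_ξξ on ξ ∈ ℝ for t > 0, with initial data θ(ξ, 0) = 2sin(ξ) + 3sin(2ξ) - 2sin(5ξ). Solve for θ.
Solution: Moving frame: η = ξ + 2t, σ = t, θ = u(η,σ), so θ_t = u_σ + 2u_η and θ_ξξ = u_ηη.
Hence θ_t - 2θ_ξ = u_σ and the PDE becomes the heat equation u_σ = 2u_ηη on η ∈ ℝ.
Initial data: u(η,0) = θ(η,0) = 2sin(η) + 3sin(2η) - 2sin(5η). Each mode sin(nη) decays as exp(-2n²σ) on ℝ, so u(η,σ) = Σ c_n exp(-2n²σ) sin(nη) with c_1=2, c_2=3, c_5=-2: u(η,σ) = 2exp(-2σ)sin(η) + 3exp(-8σ)sin(2η) - 2exp(-50σ)sin(5η).
Substituting back: θ(ξ,t) = u(ξ + 2t, t).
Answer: θ(ξ, t) = 2exp(-2t)sin(2t + ξ) + 3exp(-8t)sin(4t + 2ξ) - 2exp(-50t)sin(10t + 5ξ)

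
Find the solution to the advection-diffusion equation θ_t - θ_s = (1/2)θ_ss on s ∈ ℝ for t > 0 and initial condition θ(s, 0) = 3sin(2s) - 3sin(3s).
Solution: Change to a moving frame: let η = s + t, σ = t and write θ(s,t) = u(η,σ).
By the chain rule θ_t = u_σ + u_η, θ_s = u_η, θ_ss = u_ηη.
Then θ_t - θ_s = u_σ: the advection term cancels and the PDE becomes the heat equation u_σ = (1/2)u_ηη on η ∈ ℝ.
Initial data: u(η,0) = θ(η,0) = 3sin(2η) - 3sin(3η).
On η ∈ ℝ each mode satisfies (sin(nη))″ = -n² sin(nη), so exp(-n²σ/2) sin(nη) solves the heat equation; by superposition u(η,σ) = Σ c_n exp(-n²σ/2) sin(nη).
Reading off the coefficients: c_2=3, c_3=-3, so u(η,σ) = 3exp(-2σ)sin(2η) - 3exp(-9σ/2)sin(3η).
Substituting back η = s + t, σ = t: θ(s,t) = u(s + t, t).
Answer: θ(s, t) = 3exp(-2t)sin(2s + 2t) - 3exp(-9t/2)sin(3s + 3t)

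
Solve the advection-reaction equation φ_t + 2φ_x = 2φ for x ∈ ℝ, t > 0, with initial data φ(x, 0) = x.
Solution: Substitute φ = exp(2t)u.
Then φ_t = exp(2t)(u_t + 2u), φ_x = exp(2t)u_x; substituting and dividing by exp(2t), the lower-order terms cancel: u_t + 2u_x = 0 (standard advection equation).
Data for u: u(x,0) = φ(x,0) = x.
By characteristics (dx/dt = 2), u(x,t) = f(x - 2t) with f = u(·, 0).
So u(x,t) = -2t + x, and φ(x,t) = exp(2t)u(x,t).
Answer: φ(x, t) = -2texp(2t) + xexp(2t)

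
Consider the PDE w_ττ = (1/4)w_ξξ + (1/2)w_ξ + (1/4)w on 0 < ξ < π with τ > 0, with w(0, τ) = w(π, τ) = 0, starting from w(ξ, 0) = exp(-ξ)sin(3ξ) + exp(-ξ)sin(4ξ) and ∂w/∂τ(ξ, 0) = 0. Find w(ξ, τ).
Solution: Substitute w = exp(-ξ)u, i.e. u = exp(ξ)w.
By the product rule, w_ξ = exp(-ξ)(u_ξ - u), w_ξξ = exp(-ξ)(u_ξξ - 2u_ξ + u), w_ττ = exp(-ξ)u_ττ.
Substituting into the PDE and dividing by exp(-ξ): u_ττ = (1/4)(u_ξξ - 2u_ξ + u) + (1/2)(u_ξ - u) + (1/4)u.
The lower-order terms cancel, leaving the standard wave equation u_ττ = (1/4)u_ξξ.
Initial data for u: u(ξ,0) = exp(ξ)w(ξ,0) = sin(3ξ) + sin(4ξ); u_τ(ξ,0) = exp(ξ)w_τ(ξ,0) = 0. The boundary conditions carry over: u(0,τ) = u(π,τ) = 0.
Solve for u:
  Using separation of variables u = X(ξ)T(τ):
  Eigenfunctions: sin(nξ), n = 1, 2, 3, ...
  General solution: u(ξ, τ) = Σ [A_n cos(n τ/2) + B_n sin(n τ/2)] sin(nξ)
  From u(ξ,0) = sin(3ξ) + sin(4ξ): A_3=1, A_4=1. From u_τ(ξ,0) = 0: all B_n = 0.
Hence u(ξ,τ) = sin(3ξ)cos(3τ/2) + sin(4ξ)cos(2τ).
Transform back: w(ξ,τ) = exp(-ξ)u(ξ,τ).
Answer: w(ξ, τ) = exp(-ξ)sin(3ξ)cos(3τ/2) + exp(-ξ)sin(4ξ)cos(2τ)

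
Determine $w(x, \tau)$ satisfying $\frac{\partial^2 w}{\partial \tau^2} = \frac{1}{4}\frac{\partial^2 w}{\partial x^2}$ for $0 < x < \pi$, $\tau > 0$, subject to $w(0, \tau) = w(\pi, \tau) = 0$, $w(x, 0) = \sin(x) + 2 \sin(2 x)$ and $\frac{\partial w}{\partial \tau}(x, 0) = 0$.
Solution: Separating variables: $w = \sum [A_n \cos(\omega_n \tau) + B_n \sin(\omega_n \tau)] \sin(nx)$, $\omega_n = n/2$. From ICs: $A_1=1, A_2=2$.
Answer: $w(x, \tau) = \sin(x) \cos(\tau/2) + 2 \sin(2 x) \cos(\tau)$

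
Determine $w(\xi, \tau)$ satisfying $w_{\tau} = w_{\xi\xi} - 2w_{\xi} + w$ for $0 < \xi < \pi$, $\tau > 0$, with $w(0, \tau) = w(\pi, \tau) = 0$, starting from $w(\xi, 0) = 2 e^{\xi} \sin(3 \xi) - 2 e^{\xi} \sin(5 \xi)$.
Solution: Substitute $w = e^{\xi}u$.
Then $w_{\xi} = e^{\xi}(u_{\xi} + u)$, $w_{\xi\xi} = e^{\xi}(u_{\xi\xi} + 2u_{\xi} + u)$, $w_{\tau} = e^{\xi}u_{\tau}$; substituting and dividing by $e^{\xi}$, the lower-order terms cancel: $u_{\tau} = u_{\xi\xi}$ (standard heat equation).
Data for $u$: $u(\xi,0) = e^{-\xi}w(\xi,0) = 2 \sin(3 \xi) - 2 \sin(5 \xi)$. The boundary conditions carry over: $u(0,\tau) = u(\pi,\tau) = 0$.
Separating variables: $u = \sum c_n e^{-n^2\tau} \sin(n\xi)$. From $u(\xi,0) = 2 \sin(3 \xi) - 2 \sin(5 \xi)$: $c_3=2, c_5=-2$.
So $u(\xi,\tau) = 2 e^{-9 \tau} \sin(3 \xi) - 2 e^{-25 \tau} \sin(5 \xi)$, and $w(\xi,\tau) = e^{\xi}u(\xi,\tau)$.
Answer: $w(\xi, \tau) = 2 e^{-9 \tau} e^{\xi} \sin(3 \xi) - 2 e^{-25 \tau} e^{\xi} \sin(5 \xi)$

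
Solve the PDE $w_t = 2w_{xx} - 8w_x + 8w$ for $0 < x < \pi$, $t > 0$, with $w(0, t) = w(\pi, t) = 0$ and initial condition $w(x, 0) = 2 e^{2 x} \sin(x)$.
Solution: Substitute $w = e^{2x}u$.
Then $w_x = e^{2x}(u_x + 2u)$, $w_{xx} = e^{2x}(u_{xx} + 4u_x + 4u)$, $w_t = e^{2x}u_t$; substituting and dividing by $e^{2x}$, the lower-order terms cancel: $u_t = 2u_{xx}$ (standard heat equation).
Data for $u$: $u(x,0) = e^{-2x}w(x,0) = 2 \sin(x)$. The boundary conditions carry over: $u(0,t) = u(\pi,t) = 0$.
Separating variables: $u = \sum c_n e^{-2n^2t} \sin(nx)$. From $u(x,0) = 2 \sin(x)$: $c_1=2$.
So $u(x,t) = 2 e^{-2 t} \sin(x)$, and $w(x,t) = e^{2x}u(x,t)$.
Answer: $w(x, t) = 2 e^{-2 t} e^{2 x} \sin(x)$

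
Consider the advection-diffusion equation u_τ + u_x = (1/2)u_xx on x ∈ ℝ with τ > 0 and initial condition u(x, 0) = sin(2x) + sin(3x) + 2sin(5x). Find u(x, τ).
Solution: Moving frame: η = x - τ, σ = τ, u = w(η,σ), so u_τ = w_σ - w_η and u_xx = w_ηη.
Hence u_τ + u_x = w_σ and the PDE becomes the heat equation w_σ = (1/2)w_ηη on η ∈ ℝ.
Initial data: w(η,0) = u(η,0) = sin(2η) + sin(3η) + 2sin(5η). Each mode sin(nη) decays as exp(-n²σ/2) on ℝ, so w(η,σ) = Σ c_n exp(-n²σ/2) sin(nη) with c_2=1, c_3=1, c_5=2: w(η,σ) = exp(-2σ)sin(2η) + exp(-9σ/2)sin(3η) + 2exp(-25σ/2)sin(5η).
Substituting back: u(x,τ) = w(x - τ, τ).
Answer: u(x, τ) = exp(-2τ)sin(2x - 2τ) + exp(-9τ/2)sin(3x - 3τ) + 2exp(-25τ/2)sin(5x - 5τ)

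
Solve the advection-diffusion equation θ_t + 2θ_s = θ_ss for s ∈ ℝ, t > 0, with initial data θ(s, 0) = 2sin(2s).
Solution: Moving frame: η = s - 2t, σ = t, θ = u(η,σ), so θ_t = u_σ - 2u_η and θ_ss = u_ηη.
Hence θ_t + 2θ_s = u_σ and the PDE becomes the heat equation u_σ = u_ηη on η ∈ ℝ.
Initial data: u(η,0) = θ(η,0) = 2sin(2η). Each mode sin(nη) decays as exp(-n²σ) on ℝ, so u(η,σ) = Σ c_n exp(-n²σ) sin(nη) with c_2=2: u(η,σ) = 2exp(-4σ)sin(2η).
Substituting back: θ(s,t) = u(s - 2t, t).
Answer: θ(s, t) = 2exp(-4t)sin(2s - 4t)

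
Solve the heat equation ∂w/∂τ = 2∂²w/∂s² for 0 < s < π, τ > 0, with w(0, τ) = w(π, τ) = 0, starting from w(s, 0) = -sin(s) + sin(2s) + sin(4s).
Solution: Using separation of variables w = X(s)T(τ):
Eigenfunctions: sin(ns), n = 1, 2, 3, ...
General solution: w(s, τ) = Σ c_n sin(ns) exp(-2n² τ)
Matching w(s,0) = -sin(s) + sin(2s) + sin(4s) term by term: c_1=-1, c_2=1, c_4=1.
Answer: w(s, τ) = -exp(-2τ)sin(s) + exp(-8τ)sin(2s) + exp(-32τ)sin(4s)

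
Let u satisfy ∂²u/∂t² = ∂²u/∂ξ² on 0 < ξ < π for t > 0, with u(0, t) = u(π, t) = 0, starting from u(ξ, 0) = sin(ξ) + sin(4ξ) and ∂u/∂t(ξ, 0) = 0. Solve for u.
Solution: Separating variables: u = Σ [A_n cos(ω_n t) + B_n sin(ω_n t)] sin(nξ), ω_n = n. From ICs: A_1=1, A_4=1.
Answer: u(ξ, t) = sin(ξ)cos(t) + sin(4ξ)cos(4t)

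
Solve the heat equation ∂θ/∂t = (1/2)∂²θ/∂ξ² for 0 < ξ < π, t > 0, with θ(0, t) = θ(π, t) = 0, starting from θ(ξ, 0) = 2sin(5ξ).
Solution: Separating variables: θ = Σ c_n exp(-n²t/2) sin(nξ). From θ(ξ,0) = 2sin(5ξ): c_5=2.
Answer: θ(ξ, t) = 2exp(-25t/2)sin(5ξ)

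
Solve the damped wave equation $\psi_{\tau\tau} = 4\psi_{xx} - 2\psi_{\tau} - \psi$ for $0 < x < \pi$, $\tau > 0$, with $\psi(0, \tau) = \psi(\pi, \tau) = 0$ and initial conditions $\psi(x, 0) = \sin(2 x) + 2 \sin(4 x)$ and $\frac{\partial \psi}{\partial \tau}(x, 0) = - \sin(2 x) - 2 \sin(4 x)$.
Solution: Substitute $\psi = e^{-\tau}u$.
Then $\psi_{\tau} = e^{-\tau}(u_{\tau} - u)$, $\psi_{\tau\tau} = e^{-\tau}(u_{\tau\tau} - 2u_{\tau} + u)$, $\psi_{xx} = e^{-\tau}u_{xx}$; substituting and dividing by $e^{-\tau}$, the lower-order terms cancel: $u_{\tau\tau} = 4u_{xx}$ (standard wave equation).
Data for $u$: $u(x,0) = \psi(x,0) = \sin(2 x) + 2 \sin(4 x)$; $u_{\tau}(x,0) = \psi_{\tau}(x,0) + \psi(x,0) = 0$. The boundary conditions carry over: $u(0,\tau) = u(\pi,\tau) = 0$.
Separating variables: $u = \sum [A_n \cos(\omega_n \tau) + B_n \sin(\omega_n \tau)] \sin(nx)$, $\omega_n = 2n$. From ICs: $A_2=1, A_4=2$.
So $u(x,\tau) = \sin(2 x) \cos(4 \tau) + 2 \sin(4 x) \cos(8 \tau)$, and $\psi(x,\tau) = e^{-\tau}u(x,\tau)$.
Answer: $\psi(x, \tau) = e^{-\tau} \sin(2 x) \cos(4 \tau) + 2 e^{-\tau} \sin(4 x) \cos(8 \tau)$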